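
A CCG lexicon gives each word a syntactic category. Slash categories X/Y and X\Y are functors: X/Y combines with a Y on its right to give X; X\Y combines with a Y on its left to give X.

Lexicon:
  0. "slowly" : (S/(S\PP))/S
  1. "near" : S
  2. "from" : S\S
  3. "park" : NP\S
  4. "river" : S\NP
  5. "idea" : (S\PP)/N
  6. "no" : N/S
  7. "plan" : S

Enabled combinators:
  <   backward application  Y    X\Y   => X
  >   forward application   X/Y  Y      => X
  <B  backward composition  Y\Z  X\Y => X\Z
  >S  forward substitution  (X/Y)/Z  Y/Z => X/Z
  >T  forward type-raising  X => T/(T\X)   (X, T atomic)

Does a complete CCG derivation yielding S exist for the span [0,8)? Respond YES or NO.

[0,8] S   >
  [0,5] S/(S\PP)   >
    [0,1] "slowly" : (S/(S\PP))/S
    [1,5] S   <
      [1,4] NP   >
        [1,2] NP/(NP\S)   >T
          [1,2] "near" : S
        [2,4] NP\S   <B
          [2,3] "from" : S\S
          [3,4] "park" : NP\S
      [4,5] "river" : S\NP
  [5,8] S\PP   >
    [5,6] "idea" : (S\PP)/N
    [6,8] N   >
      [6,7] "no" : N/S
      [7,8] "plan" : S

YES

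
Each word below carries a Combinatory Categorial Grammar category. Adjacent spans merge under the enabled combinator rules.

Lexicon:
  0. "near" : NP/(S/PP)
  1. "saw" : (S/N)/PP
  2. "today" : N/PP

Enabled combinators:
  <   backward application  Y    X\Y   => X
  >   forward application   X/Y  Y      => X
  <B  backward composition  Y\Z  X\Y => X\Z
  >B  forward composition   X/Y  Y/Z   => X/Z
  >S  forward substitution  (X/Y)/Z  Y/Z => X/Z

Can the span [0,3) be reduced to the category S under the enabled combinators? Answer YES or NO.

NP/(S/PP) (S/N)/PP N/PP
CKY chart[0,3] = {NP}; S ∉ chart

NO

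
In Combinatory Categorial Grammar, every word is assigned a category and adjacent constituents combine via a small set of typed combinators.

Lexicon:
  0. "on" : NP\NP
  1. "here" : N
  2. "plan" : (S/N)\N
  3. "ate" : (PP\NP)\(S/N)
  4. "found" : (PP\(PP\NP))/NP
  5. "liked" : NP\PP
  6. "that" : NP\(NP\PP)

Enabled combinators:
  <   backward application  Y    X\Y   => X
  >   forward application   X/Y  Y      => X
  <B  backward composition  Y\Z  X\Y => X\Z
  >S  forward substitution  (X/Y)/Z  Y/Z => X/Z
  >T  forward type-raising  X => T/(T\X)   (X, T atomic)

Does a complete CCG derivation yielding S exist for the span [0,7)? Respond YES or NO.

NO

NP\NP N (S/N)\N (PP\NP)\(S/N) (PP\(PP\NP))/NP NP\PP NP\(NP\PP)
CKY chart[0,7] = {N/(N\PP), NP/(NP\PP), PP, PP/(PP\PP), S/(S\PP)}; S ∉ chart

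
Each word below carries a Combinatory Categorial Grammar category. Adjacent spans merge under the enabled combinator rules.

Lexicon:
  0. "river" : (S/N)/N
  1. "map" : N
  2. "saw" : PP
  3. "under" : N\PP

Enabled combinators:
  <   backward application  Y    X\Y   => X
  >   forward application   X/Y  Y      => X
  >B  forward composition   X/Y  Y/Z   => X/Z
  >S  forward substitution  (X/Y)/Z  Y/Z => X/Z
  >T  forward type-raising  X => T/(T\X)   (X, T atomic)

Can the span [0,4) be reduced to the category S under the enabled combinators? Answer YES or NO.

[0,4] S   >
  [0,2] S/N   >
    [0,1] "river" : (S/N)/N
    [1,2] "map" : N
  [2,4] N   <
    [2,3] "saw" : PP
    [3,4] "under" : N\PP

YES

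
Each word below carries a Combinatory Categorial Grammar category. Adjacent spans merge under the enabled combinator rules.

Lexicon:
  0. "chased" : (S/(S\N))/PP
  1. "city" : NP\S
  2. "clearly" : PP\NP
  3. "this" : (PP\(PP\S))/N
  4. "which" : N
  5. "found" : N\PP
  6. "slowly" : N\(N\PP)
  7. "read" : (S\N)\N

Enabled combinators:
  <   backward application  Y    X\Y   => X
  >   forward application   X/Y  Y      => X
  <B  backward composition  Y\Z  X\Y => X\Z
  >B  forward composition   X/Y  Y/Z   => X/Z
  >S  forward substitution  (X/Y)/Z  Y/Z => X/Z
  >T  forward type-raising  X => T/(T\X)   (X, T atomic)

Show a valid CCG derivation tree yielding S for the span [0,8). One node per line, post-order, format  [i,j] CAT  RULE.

[0,8] S   >
  [0,5] S/(S\N)   >
    [0,1] "chased" : (S/(S\N))/PP
    [1,5] PP   <
      [1,3] PP\S   <B
        [1,2] "city" : NP\S
        [2,3] "clearly" : PP\NP
      [3,5] PP\(PP\S)   >
        [3,4] "this" : (PP\(PP\S))/N
        [4,5] "which" : N
  [5,8] S\N   <
    [5,7] N   <
      [5,6] "found" : N\PP
      [6,7] "slowly" : N\(N\PP)
    [7,8] "read" : (S\N)\N

[0,1] (S/(S\N))/PP  lex  "chased"
[1,2] NP\S  lex  "city"
[2,3] PP\NP  lex  "clearly"
[1,3] PP\S  <B  k=2
[3,4] (PP\(PP\S))/N  lex  "this"
[4,5] N  lex  "which"
[3,5] PP\(PP\S)  >  k=4
[1,5] PP  <  k=3
[0,5] S/(S\N)  >  k=1
[5,6] N\PP  lex  "found"
[6,7] N\(N\PP)  lex  "slowly"
[5,7] N  <  k=6
[7,8] (S\N)\N  lex  "read"
[5,8] S\N  <  k=7
[0,8] S  >  k=5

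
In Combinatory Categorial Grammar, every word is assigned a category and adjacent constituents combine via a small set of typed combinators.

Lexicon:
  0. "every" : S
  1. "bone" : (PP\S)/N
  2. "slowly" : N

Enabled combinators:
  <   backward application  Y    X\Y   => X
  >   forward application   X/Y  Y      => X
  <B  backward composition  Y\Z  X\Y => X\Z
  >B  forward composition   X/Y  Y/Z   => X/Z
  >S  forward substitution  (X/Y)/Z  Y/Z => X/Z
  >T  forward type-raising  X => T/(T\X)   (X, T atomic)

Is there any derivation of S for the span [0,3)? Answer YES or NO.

NO

S (PP\S)/N N
CKY chart[0,3] = {N/(N\PP), NP/(NP\PP), PP, PP/(N\N), PP/(PP\PP), S/(S\PP)}; S ∉ chart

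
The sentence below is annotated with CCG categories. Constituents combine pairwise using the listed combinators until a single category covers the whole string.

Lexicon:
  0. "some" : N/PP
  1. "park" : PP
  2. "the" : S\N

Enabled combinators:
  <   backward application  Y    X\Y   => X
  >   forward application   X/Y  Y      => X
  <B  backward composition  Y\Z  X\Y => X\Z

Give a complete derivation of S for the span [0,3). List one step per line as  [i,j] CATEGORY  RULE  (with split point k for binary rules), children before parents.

[0,1] N/PP  lex  "some"
[1,2] PP  lex  "park"
[0,2] N  >  k=1
[2,3] S\N  lex  "the"
[0,3] S  <  k=2

[0,3] S   <
  [0,2] N   >
    [0,1] "some" : N/PP
    [1,2] "park" : PP
  [2,3] "the" : S\N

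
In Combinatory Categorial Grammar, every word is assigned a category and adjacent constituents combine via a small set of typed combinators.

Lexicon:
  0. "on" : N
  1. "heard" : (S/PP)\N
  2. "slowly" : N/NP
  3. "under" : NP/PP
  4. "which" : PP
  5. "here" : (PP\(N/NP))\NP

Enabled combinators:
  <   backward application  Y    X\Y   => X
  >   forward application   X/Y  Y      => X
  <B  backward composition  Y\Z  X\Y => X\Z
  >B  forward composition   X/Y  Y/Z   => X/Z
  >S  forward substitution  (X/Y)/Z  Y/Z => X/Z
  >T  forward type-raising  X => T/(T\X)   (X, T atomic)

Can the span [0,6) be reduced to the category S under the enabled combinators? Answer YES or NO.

YES

[0,6] S   >
  [0,2] S/PP   <
    [0,1] "on" : N
    [1,2] "heard" : (S/PP)\N
  [2,6] PP   <
    [2,3] "slowly" : N/NP
    [3,6] PP\(N/NP)   <
      [3,5] NP   >
        [3,4] "under" : NP/PP
        [4,5] "which" : PP
      [5,6] "here" : (PP\(N/NP))\NP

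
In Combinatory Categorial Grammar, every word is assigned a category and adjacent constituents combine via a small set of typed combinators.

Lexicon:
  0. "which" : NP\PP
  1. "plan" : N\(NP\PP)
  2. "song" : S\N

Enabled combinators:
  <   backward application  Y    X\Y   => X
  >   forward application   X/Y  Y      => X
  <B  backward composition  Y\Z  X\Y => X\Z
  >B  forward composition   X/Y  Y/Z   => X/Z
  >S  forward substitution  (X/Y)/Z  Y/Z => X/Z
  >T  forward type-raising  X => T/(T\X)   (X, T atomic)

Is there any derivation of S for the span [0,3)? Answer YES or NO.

[0,3] S   <
  [0,2] N   <
    [0,1] "which" : NP\PP
    [1,2] "plan" : N\(NP\PP)
  [2,3] "song" : S\N

YES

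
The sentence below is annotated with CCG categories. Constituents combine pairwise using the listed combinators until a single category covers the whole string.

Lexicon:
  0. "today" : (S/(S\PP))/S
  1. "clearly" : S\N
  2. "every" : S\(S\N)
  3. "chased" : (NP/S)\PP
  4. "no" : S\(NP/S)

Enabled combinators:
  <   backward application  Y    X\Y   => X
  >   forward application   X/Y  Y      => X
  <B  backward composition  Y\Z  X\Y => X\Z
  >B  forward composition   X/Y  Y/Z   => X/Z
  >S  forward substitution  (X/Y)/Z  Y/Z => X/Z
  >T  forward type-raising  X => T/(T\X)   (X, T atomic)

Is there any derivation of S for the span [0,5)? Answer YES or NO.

YES

[0,5] S   >
  [0,3] S/(S\PP)   >
    [0,1] "today" : (S/(S\PP))/S
    [1,3] S   <
      [1,2] "clearly" : S\N
      [2,3] "every" : S\(S\N)
  [3,5] S\PP   <B
    [3,4] "chased" : (NP/S)\PP
    [4,5] "no" : S\(NP/S)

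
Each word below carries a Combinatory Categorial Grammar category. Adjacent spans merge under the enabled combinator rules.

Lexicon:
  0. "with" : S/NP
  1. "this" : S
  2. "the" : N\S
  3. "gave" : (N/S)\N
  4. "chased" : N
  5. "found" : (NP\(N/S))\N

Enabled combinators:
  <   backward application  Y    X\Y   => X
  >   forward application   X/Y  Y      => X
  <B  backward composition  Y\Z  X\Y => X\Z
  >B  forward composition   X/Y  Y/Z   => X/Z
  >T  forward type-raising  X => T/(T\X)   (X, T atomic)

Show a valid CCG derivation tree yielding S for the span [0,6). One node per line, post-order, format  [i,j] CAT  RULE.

[0,6] S   >
  [0,1] "with" : S/NP
  [1,6] NP   <
    [1,3] N   >
      [1,2] N/(N\S)   >T
        [1,2] "this" : S
      [2,3] "the" : N\S
    [3,6] NP\N   <B
      [3,4] "gave" : (N/S)\N
      [4,6] NP\(N/S)   <
        [4,5] "chased" : N
        [5,6] "found" : (NP\(N/S))\N

[0,1] S/NP  lex  "with"
[1,2] S  lex  "this"
[1,2] N/(N\S)  >T
[2,3] N\S  lex  "the"
[1,3] N  >  k=2
[3,4] (N/S)\N  lex  "gave"
[4,5] N  lex  "chased"
[5,6] (NP\(N/S))\N  lex  "found"
[4,6] NP\(N/S)  <  k=5
[3,6] NP\N  <B  k=4
[1,6] NP  <  k=3
[0,6] S  >  k=1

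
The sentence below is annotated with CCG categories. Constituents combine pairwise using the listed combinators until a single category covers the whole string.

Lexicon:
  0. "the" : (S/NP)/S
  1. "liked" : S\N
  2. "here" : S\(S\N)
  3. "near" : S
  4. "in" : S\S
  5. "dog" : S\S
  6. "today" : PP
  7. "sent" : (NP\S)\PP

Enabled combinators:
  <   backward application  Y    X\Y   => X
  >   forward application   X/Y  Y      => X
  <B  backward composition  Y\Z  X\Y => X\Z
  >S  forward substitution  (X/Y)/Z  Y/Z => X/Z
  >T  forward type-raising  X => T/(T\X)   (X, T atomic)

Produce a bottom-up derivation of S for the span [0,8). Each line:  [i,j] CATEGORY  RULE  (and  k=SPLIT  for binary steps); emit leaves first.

[0,8] S   >
  [0,3] S/NP   >
    [0,1] "the" : (S/NP)/S
    [1,3] S   <
      [1,2] "liked" : S\N
      [2,3] "here" : S\(S\N)
  [3,8] NP   >
    [3,4] NP/(NP\S)   >T
      [3,4] "near" : S
    [4,8] NP\S   <B
      [4,5] "in" : S\S
      [5,8] NP\S   <B
        [5,6] "dog" : S\S
        [6,8] NP\S   <
          [6,7] "today" : PP
          [7,8] "sent" : (NP\S)\PP

[0,1] (S/NP)/S  lex  "the"
[1,2] S\N  lex  "liked"
[2,3] S\(S\N)  lex  "here"
[1,3] S  <  k=2
[0,3] S/NP  >  k=1
[3,4] S  lex  "near"
[3,4] NP/(NP\S)  >T
[4,5] S\S  lex  "in"
[5,6] S\S  lex  "dog"
[6,7] PP  lex  "today"
[7,8] (NP\S)\PP  lex  "sent"
[6,8] NP\S  <  k=7
[5,8] NP\S  <B  k=6
[4,8] NP\S  <B  k=5
[3,8] NP  >  k=4
[0,8] S  >  k=3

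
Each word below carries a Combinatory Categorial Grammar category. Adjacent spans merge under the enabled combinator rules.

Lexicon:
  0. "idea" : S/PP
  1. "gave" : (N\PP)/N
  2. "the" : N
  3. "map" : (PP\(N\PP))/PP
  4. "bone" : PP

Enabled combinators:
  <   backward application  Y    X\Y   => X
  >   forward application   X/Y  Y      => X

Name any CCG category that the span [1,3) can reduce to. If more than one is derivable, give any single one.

N\PP

[0,5] S   >
  [0,1] "idea" : S/PP
  [1,5] PP   <
    [1,3] N\PP   >
      [1,2] "gave" : (N\PP)/N
      [2,3] "the" : N
    [3,5] PP\(N\PP)   >
      [3,4] "map" : (PP\(N\PP))/PP
      [4,5] "bone" : PP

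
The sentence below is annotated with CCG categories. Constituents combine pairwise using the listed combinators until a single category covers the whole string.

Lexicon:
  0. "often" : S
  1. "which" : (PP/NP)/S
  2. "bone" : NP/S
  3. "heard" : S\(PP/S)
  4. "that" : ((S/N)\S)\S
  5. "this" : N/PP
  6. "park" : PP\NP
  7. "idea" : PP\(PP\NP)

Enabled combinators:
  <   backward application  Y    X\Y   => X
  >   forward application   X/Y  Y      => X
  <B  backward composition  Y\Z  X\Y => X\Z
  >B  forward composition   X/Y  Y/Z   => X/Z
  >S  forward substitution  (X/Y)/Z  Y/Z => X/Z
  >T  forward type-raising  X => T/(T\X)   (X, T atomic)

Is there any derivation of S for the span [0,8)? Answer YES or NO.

[0,8] S   >
  [0,5] S/N   <
    [0,1] "often" : S
    [1,5] (S/N)\S   <
      [1,4] S   <
        [1,3] PP/S   >S
          [1,2] "which" : (PP/NP)/S
          [2,3] "bone" : NP/S
        [3,4] "heard" : S\(PP/S)
      [4,5] "that" : ((S/N)\S)\S
  [5,8] N   >
    [5,6] "this" : N/PP
    [6,8] PP   <
      [6,7] "park" : PP\NP
      [7,8] "idea" : PP\(PP\NP)

YES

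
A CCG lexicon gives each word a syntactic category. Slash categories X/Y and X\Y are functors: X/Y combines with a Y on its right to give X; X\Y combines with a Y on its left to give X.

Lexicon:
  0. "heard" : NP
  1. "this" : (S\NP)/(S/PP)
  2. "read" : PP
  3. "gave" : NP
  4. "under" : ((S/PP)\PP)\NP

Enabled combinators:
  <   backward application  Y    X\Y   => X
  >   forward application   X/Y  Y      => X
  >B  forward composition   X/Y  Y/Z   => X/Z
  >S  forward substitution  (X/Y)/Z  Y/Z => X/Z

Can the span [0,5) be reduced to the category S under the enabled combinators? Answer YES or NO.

YES

[0,5] S   <
  [0,1] "heard" : NP
  [1,5] S\NP   >
    [1,2] "this" : (S\NP)/(S/PP)
    [2,5] S/PP   <
      [2,3] "read" : PP
      [3,5] (S/PP)\PP   <
        [3,4] "gave" : NP
        [4,5] "under" : ((S/PP)\PP)\NP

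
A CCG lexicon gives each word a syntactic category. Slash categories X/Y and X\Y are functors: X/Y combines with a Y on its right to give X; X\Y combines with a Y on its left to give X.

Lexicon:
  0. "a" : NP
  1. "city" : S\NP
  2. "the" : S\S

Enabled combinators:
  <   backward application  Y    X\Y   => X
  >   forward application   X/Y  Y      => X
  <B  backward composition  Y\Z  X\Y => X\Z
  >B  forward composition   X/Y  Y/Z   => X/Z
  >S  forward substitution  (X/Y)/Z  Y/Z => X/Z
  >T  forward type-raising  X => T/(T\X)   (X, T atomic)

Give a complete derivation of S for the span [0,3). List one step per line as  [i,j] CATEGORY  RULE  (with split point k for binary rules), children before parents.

[0,1] NP  lex  "a"
[0,1] S/(S\NP)  >T
[1,2] S\NP  lex  "city"
[2,3] S\S  lex  "the"
[1,3] S\NP  <B  k=2
[0,3] S  >  k=1

[0,3] S   >
  [0,1] S/(S\NP)   >T
    [0,1] "a" : NP
  [1,3] S\NP   <B
    [1,2] "city" : S\NP
    [2,3] "the" : S\S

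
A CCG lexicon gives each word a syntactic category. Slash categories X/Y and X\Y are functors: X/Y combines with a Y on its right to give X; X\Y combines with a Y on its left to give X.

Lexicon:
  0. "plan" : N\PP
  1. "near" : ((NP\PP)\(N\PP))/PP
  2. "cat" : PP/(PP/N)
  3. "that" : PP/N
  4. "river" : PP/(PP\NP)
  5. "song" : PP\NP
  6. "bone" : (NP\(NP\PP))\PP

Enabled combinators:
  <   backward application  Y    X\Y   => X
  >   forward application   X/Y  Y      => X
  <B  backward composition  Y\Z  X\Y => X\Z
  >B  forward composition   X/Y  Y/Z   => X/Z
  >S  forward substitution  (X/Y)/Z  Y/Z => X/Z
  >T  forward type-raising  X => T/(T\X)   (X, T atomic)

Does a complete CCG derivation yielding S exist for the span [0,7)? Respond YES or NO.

NO

N\PP ((NP\PP)\(N\PP))/PP PP/(PP/N) PP/N PP/(PP\NP) PP\NP (NP\(NP\PP))\PP
CKY chart[0,7] = {N/(N\NP), NP, NP/(NP\NP), PP/(PP\NP), S/(S\NP)}; S ∉ chart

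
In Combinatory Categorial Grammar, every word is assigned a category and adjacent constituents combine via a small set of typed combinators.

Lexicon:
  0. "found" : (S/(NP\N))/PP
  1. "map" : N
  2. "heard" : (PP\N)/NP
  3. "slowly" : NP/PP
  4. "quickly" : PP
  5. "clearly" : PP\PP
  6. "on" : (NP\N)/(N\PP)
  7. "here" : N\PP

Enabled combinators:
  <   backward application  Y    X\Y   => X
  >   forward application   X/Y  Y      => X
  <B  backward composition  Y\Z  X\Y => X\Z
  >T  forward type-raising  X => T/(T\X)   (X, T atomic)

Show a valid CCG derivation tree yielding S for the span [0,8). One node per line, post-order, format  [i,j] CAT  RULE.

[0,8] S   >
  [0,6] S/(NP\N)   >
    [0,1] "found" : (S/(NP\N))/PP
    [1,6] PP   >
      [1,2] PP/(PP\N)   >T
        [1,2] "map" : N
      [2,6] PP\N   <B
        [2,5] PP\N   >
          [2,3] "heard" : (PP\N)/NP
          [3,5] NP   >
            [3,4] "slowly" : NP/PP
            [4,5] "quickly" : PP
        [5,6] "clearly" : PP\PP
  [6,8] NP\N   >
    [6,7] "on" : (NP\N)/(N\PP)
    [7,8] "here" : N\PP

[0,1] (S/(NP\N))/PP  lex  "found"
[1,2] N  lex  "map"
[1,2] PP/(PP\N)  >T
[2,3] (PP\N)/NP  lex  "heard"
[3,4] NP/PP  lex  "slowly"
[4,5] PP  lex  "quickly"
[3,5] NP  >  k=4
[2,5] PP\N  >  k=3
[5,6] PP\PP  lex  "clearly"
[2,6] PP\N  <B  k=5
[1,6] PP  >  k=2
[0,6] S/(NP\N)  >  k=1
[6,7] (NP\N)/(N\PP)  lex  "on"
[7,8] N\PP  lex  "here"
[6,8] NP\N  >  k=7
[0,8] S  >  k=6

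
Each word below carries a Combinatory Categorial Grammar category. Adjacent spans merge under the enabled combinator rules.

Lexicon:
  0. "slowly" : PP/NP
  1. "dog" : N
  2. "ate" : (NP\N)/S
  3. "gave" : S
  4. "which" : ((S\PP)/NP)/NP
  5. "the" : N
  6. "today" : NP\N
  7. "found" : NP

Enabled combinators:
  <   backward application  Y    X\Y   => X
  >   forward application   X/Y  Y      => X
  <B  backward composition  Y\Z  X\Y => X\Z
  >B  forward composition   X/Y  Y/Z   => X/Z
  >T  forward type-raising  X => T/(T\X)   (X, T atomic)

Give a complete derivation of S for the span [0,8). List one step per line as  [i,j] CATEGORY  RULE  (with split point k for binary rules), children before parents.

[0,1] PP/NP  lex  "slowly"
[1,2] N  lex  "dog"
[1,2] NP/(NP\N)  >T
[2,3] (NP\N)/S  lex  "ate"
[3,4] S  lex  "gave"
[2,4] NP\N  >  k=3
[1,4] NP  >  k=2
[0,4] PP  >  k=1
[4,5] ((S\PP)/NP)/NP  lex  "which"
[5,6] N  lex  "the"
[5,6] NP/(NP\N)  >T
[6,7] NP\N  lex  "today"
[5,7] NP  >  k=6
[4,7] (S\PP)/NP  >  k=5
[7,8] NP  lex  "found"
[4,8] S\PP  >  k=7
[0,8] S  <  k=4

[0,8] S   <
  [0,4] PP   >
    [0,1] "slowly" : PP/NP
    [1,4] NP   >
      [1,2] NP/(NP\N)   >T
        [1,2] "dog" : N
      [2,4] NP\N   >
        [2,3] "ate" : (NP\N)/S
        [3,4] "gave" : S
  [4,8] S\PP   >
    [4,7] (S\PP)/NP   >
      [4,5] "which" : ((S\PP)/NP)/NP
      [5,7] NP   >
        [5,6] NP/(NP\N)   >T
          [5,6] "the" : N
        [6,7] "today" : NP\N
    [7,8] "found" : NP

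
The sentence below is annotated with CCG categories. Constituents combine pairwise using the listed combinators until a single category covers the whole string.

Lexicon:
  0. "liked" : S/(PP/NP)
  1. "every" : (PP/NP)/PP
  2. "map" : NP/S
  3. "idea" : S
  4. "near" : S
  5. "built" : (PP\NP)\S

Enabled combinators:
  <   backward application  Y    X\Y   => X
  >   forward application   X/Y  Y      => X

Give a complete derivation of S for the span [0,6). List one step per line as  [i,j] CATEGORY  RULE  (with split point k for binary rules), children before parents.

[0,1] S/(PP/NP)  lex  "liked"
[1,2] (PP/NP)/PP  lex  "every"
[2,3] NP/S  lex  "map"
[3,4] S  lex  "idea"
[2,4] NP  >  k=3
[4,5] S  lex  "near"
[5,6] (PP\NP)\S  lex  "built"
[4,6] PP\NP  <  k=5
[2,6] PP  <  k=4
[1,6] PP/NP  >  k=2
[0,6] S  >  k=1

[0,6] S   >
  [0,1] "liked" : S/(PP/NP)
  [1,6] PP/NP   >
    [1,2] "every" : (PP/NP)/PP
    [2,6] PP   <
      [2,4] NP   >
        [2,3] "map" : NP/S
        [3,4] "idea" : S
      [4,6] PP\NP   <
        [4,5] "near" : S
        [5,6] "built" : (PP\NP)\S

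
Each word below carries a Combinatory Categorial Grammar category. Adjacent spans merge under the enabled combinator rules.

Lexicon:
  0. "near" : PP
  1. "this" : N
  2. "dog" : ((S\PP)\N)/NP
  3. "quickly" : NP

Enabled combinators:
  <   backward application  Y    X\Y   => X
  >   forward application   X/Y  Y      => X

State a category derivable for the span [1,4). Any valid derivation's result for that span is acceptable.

S\PP

[0,4] S   <
  [0,1] "near" : PP
  [1,4] S\PP   <
    [1,2] "this" : N
    [2,4] (S\PP)\N   >
      [2,3] "dog" : ((S\PP)\N)/NP
      [3,4] "quickly" : NP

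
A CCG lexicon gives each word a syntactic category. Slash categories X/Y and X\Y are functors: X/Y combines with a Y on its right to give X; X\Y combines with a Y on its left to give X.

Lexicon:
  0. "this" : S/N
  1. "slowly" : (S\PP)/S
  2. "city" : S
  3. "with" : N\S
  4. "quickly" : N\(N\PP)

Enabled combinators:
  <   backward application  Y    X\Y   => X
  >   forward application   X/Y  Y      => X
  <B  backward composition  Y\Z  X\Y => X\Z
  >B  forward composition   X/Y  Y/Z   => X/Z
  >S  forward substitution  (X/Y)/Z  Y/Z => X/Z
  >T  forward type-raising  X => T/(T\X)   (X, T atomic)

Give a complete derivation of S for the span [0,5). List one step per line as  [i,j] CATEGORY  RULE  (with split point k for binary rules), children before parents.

[0,1] S/N  lex  "this"
[1,2] (S\PP)/S  lex  "slowly"
[2,3] S  lex  "city"
[1,3] S\PP  >  k=2
[3,4] N\S  lex  "with"
[1,4] N\PP  <B  k=3
[4,5] N\(N\PP)  lex  "quickly"
[1,5] N  <  k=4
[0,5] S  >  k=1

[0,5] S   >
  [0,1] "this" : S/N
  [1,5] N   <
    [1,4] N\PP   <B
      [1,3] S\PP   >
        [1,2] "slowly" : (S\PP)/S
        [2,3] "city" : S
      [3,4] "with" : N\S
    [4,5] "quickly" : N\(N\PP)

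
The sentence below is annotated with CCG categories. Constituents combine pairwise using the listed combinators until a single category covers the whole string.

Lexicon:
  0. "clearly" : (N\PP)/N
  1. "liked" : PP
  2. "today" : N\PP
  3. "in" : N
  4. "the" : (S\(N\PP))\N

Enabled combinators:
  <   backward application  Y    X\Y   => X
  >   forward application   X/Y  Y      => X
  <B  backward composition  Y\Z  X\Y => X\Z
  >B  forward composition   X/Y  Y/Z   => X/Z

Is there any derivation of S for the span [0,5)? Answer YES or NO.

[0,5] S   <
  [0,3] N\PP   >
    [0,1] "clearly" : (N\PP)/N
    [1,3] N   <
      [1,2] "liked" : PP
      [2,3] "today" : N\PP
  [3,5] S\(N\PP)   <
    [3,4] "in" : N
    [4,5] "the" : (S\(N\PP))\N

YES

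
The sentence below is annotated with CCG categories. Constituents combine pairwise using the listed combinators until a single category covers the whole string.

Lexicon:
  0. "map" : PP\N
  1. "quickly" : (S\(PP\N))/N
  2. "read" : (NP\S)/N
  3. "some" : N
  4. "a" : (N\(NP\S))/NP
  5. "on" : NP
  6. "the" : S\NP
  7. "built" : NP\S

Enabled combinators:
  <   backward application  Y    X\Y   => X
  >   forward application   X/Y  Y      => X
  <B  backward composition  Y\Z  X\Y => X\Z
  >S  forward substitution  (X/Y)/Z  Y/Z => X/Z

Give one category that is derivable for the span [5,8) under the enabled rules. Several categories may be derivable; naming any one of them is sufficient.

[0,8] S   <
  [0,1] "map" : PP\N
  [1,8] S\(PP\N)   >
    [1,2] "quickly" : (S\(PP\N))/N
    [2,8] N   <
      [2,4] NP\S   >
        [2,3] "read" : (NP\S)/N
        [3,4] "some" : N
      [4,8] N\(NP\S)   >
        [4,5] "a" : (N\(NP\S))/NP
        [5,8] NP   <
          [5,7] S   <
            [5,6] "on" : NP
            [6,7] "the" : S\NP
          [7,8] "built" : NP\S

NP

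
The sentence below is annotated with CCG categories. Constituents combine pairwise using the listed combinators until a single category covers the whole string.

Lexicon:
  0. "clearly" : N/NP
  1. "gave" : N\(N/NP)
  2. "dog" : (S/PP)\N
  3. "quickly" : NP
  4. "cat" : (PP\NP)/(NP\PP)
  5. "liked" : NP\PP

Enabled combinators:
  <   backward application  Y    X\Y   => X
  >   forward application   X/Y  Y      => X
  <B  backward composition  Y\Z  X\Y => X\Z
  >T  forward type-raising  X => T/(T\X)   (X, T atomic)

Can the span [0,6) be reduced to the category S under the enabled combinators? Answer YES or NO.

[0,6] S   >
  [0,3] S/PP   <
    [0,2] N   <
      [0,1] "clearly" : N/NP
      [1,2] "gave" : N\(N/NP)
    [2,3] "dog" : (S/PP)\N
  [3,6] PP   <
    [3,4] "quickly" : NP
    [4,6] PP\NP   >
      [4,5] "cat" : (PP\NP)/(NP\PP)
      [5,6] "liked" : NP\PP

YES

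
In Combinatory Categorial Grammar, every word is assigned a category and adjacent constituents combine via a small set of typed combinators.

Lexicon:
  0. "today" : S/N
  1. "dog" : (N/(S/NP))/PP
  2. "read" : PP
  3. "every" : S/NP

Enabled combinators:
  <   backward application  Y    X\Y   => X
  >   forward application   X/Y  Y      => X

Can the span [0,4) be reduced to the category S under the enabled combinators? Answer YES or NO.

YES

[0,4] S   >
  [0,1] "today" : S/N
  [1,4] N   >
    [1,3] N/(S/NP)   >
      [1,2] "dog" : (N/(S/NP))/PP
      [2,3] "read" : PP
    [3,4] "every" : S/NP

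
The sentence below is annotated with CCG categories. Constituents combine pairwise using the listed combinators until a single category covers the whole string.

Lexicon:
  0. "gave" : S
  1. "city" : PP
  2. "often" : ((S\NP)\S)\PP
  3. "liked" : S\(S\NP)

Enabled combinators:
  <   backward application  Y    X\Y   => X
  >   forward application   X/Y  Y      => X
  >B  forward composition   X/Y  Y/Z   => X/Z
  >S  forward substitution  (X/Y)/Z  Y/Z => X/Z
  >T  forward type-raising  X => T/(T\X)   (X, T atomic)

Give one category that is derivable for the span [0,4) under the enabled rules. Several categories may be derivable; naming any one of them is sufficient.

[0,4] S   <
  [0,3] S\NP   <
    [0,1] "gave" : S
    [1,3] (S\NP)\S   <
      [1,2] "city" : PP
      [2,3] "often" : ((S\NP)\S)\PP
  [3,4] "liked" : S\(S\NP)

S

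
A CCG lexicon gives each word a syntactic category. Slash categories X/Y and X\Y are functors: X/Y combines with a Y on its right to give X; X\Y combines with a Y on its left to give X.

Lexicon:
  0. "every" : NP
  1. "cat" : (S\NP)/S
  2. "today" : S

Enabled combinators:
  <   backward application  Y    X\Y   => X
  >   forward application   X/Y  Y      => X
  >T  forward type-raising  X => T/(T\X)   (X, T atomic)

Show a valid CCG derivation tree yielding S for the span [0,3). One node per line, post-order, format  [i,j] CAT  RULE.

[0,1] NP  lex  "every"
[0,1] S/(S\NP)  >T
[1,2] (S\NP)/S  lex  "cat"
[2,3] S  lex  "today"
[1,3] S\NP  >  k=2
[0,3] S  >  k=1

[0,3] S   >
  [0,1] S/(S\NP)   >T
    [0,1] "every" : NP
  [1,3] S\NP   >
    [1,2] "cat" : (S\NP)/S
    [2,3] "today" : S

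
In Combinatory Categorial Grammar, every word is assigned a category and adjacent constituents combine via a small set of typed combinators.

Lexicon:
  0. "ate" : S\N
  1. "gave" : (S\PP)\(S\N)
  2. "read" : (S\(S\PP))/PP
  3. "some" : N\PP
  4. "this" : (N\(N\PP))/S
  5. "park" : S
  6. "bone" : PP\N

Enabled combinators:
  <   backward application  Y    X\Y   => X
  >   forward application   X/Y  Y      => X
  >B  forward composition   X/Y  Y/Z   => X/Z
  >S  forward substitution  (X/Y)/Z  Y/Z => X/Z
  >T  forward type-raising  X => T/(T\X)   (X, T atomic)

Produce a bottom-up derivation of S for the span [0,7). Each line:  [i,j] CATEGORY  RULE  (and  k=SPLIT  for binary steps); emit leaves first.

[0,7] S   <
  [0,2] S\PP   <
    [0,1] "ate" : S\N
    [1,2] "gave" : (S\PP)\(S\N)
  [2,7] S\(S\PP)   >
    [2,3] "read" : (S\(S\PP))/PP
    [3,7] PP   <
      [3,6] N   <
        [3,4] "some" : N\PP
        [4,6] N\(N\PP)   >
          [4,5] "this" : (N\(N\PP))/S
          [5,6] "park" : S
      [6,7] "bone" : PP\N

[0,1] S\N  lex  "ate"
[1,2] (S\PP)\(S\N)  lex  "gave"
[0,2] S\PP  <  k=1
[2,3] (S\(S\PP))/PP  lex  "read"
[3,4] N\PP  lex  "some"
[4,5] (N\(N\PP))/S  lex  "this"
[5,6] S  lex  "park"
[4,6] N\(N\PP)  >  k=5
[3,6] N  <  k=4
[6,7] PP\N  lex  "bone"
[3,7] PP  <  k=6
[2,7] S\(S\PP)  >  k=3
[0,7] S  <  k=2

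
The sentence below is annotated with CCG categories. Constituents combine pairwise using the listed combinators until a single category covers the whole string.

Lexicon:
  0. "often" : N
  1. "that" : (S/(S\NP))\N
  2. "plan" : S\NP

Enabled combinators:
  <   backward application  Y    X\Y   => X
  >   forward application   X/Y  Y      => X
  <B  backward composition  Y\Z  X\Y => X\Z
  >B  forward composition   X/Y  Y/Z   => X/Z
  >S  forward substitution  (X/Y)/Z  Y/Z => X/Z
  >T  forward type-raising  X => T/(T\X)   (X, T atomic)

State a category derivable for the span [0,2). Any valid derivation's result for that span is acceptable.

S/(S\NP)

[0,3] S   >
  [0,2] S/(S\NP)   <
    [0,1] "often" : N
    [1,2] "that" : (S/(S\NP))\N
  [2,3] "plan" : S\NP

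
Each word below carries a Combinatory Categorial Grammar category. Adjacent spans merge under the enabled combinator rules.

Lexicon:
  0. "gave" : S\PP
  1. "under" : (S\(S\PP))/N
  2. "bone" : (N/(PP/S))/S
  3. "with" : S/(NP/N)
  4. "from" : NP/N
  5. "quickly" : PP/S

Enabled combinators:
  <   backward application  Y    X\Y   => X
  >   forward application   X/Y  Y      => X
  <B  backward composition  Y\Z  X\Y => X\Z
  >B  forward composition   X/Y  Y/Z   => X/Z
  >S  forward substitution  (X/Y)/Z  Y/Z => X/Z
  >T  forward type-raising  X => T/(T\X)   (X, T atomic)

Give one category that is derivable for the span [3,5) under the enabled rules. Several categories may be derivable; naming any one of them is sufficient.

S

[0,6] S   <
  [0,1] "gave" : S\PP
  [1,6] S\(S\PP)   >
    [1,2] "under" : (S\(S\PP))/N
    [2,6] N   >
      [2,5] N/(PP/S)   >
        [2,3] "bone" : (N/(PP/S))/S
        [3,5] S   >
          [3,4] "with" : S/(NP/N)
          [4,5] "from" : NP/N
      [5,6] "quickly" : PP/S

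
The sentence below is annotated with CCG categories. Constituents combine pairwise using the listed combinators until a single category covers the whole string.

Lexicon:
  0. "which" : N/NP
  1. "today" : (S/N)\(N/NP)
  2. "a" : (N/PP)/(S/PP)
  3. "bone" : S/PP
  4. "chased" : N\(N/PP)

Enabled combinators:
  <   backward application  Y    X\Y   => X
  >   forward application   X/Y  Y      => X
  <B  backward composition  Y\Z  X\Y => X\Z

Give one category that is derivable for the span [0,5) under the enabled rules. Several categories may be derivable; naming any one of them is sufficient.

[0,5] S   >
  [0,2] S/N   <
    [0,1] "which" : N/NP
    [1,2] "today" : (S/N)\(N/NP)
  [2,5] N   <
    [2,4] N/PP   >
      [2,3] "a" : (N/PP)/(S/PP)
      [3,4] "bone" : S/PP
    [4,5] "chased" : N\(N/PP)

S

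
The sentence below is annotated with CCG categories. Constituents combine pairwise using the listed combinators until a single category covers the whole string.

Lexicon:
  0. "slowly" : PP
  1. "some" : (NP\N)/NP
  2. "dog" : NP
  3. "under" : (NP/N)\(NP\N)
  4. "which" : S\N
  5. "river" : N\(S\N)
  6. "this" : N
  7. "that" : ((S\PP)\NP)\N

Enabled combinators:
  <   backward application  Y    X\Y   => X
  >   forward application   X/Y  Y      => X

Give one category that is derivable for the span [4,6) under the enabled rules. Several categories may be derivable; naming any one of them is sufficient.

N

[0,8] S   <
  [0,1] "slowly" : PP
  [1,8] S\PP   <
    [1,6] NP   >
      [1,4] NP/N   <
        [1,3] NP\N   >
          [1,2] "some" : (NP\N)/NP
          [2,3] "dog" : NP
        [3,4] "under" : (NP/N)\(NP\N)
      [4,6] N   <
        [4,5] "which" : S\N
        [5,6] "river" : N\(S\N)
    [6,8] (S\PP)\NP   <
      [6,7] "this" : N
      [7,8] "that" : ((S\PP)\NP)\N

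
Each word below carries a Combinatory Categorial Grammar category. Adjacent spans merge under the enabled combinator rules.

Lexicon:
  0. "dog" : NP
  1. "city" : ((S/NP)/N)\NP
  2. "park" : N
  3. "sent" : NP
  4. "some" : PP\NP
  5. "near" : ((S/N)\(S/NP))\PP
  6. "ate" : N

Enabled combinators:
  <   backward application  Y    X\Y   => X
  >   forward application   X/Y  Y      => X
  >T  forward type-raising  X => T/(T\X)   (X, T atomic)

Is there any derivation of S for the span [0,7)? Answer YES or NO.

YES

[0,7] S   >
  [0,6] S/N   <
    [0,3] S/NP   >
      [0,2] (S/NP)/N   <
        [0,1] "dog" : NP
        [1,2] "city" : ((S/NP)/N)\NP
      [2,3] "park" : N
    [3,6] (S/N)\(S/NP)   <
      [3,5] PP   >
        [3,4] PP/(PP\NP)   >T
          [3,4] "sent" : NP
        [4,5] "some" : PP\NP
      [5,6] "near" : ((S/N)\(S/NP))\PP
  [6,7] "ate" : N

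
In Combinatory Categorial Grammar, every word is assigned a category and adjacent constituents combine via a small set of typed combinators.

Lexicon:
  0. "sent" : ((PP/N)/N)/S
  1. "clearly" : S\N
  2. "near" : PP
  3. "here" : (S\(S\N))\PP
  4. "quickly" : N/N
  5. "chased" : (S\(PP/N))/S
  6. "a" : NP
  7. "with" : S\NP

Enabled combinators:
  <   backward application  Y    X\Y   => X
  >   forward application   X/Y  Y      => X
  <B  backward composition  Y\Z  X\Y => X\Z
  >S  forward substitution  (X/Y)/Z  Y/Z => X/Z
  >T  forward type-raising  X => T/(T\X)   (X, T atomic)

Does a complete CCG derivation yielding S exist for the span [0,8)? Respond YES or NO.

[0,8] S   <
  [0,5] PP/N   >S
    [0,4] (PP/N)/N   >
      [0,1] "sent" : ((PP/N)/N)/S
      [1,4] S   <
        [1,2] "clearly" : S\N
        [2,4] S\(S\N)   <
          [2,3] "near" : PP
          [3,4] "here" : (S\(S\N))\PP
    [4,5] "quickly" : N/N
  [5,8] S\(PP/N)   >
    [5,6] "chased" : (S\(PP/N))/S
    [6,8] S   >
      [6,7] S/(S\NP)   >T
        [6,7] "a" : NP
      [7,8] "with" : S\NP

YES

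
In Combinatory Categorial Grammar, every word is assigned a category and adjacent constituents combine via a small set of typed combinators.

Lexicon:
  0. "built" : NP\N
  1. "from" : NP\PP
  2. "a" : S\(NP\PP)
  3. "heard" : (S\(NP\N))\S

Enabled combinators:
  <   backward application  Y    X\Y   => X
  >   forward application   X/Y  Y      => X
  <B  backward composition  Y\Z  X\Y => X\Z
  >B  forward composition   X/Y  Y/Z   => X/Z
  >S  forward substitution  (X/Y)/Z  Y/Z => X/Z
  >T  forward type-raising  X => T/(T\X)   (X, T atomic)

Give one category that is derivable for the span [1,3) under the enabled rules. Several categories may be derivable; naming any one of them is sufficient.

[0,4] S   <
  [0,1] "built" : NP\N
  [1,4] S\(NP\N)   <
    [1,3] S   <
      [1,2] "from" : NP\PP
      [2,3] "a" : S\(NP\PP)
    [3,4] "heard" : (S\(NP\N))\S

S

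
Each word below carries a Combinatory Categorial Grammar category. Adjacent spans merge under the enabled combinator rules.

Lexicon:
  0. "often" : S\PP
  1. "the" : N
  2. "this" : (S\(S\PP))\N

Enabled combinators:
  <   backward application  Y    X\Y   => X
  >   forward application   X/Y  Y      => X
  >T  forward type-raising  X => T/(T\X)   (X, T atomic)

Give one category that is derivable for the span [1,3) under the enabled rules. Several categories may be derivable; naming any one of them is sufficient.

S\(S\PP)

[0,3] S   <
  [0,1] "often" : S\PP
  [1,3] S\(S\PP)   <
    [1,2] "the" : N
    [2,3] "this" : (S\(S\PP))\N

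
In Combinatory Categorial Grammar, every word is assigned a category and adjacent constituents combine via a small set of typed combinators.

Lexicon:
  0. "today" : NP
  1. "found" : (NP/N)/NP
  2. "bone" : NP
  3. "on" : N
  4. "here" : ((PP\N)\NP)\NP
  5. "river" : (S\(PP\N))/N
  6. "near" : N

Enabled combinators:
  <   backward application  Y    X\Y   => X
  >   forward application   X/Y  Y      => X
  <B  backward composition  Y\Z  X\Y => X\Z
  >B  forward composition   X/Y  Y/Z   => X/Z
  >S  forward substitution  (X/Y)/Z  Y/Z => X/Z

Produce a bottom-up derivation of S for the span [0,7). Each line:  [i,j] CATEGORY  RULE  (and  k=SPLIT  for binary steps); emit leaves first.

[0,7] S   <
  [0,5] PP\N   <
    [0,1] "today" : NP
    [1,5] (PP\N)\NP   <
      [1,4] NP   >
        [1,3] NP/N   >
          [1,2] "found" : (NP/N)/NP
          [2,3] "bone" : NP
        [3,4] "on" : N
      [4,5] "here" : ((PP\N)\NP)\NP
  [5,7] S\(PP\N)   >
    [5,6] "river" : (S\(PP\N))/N
    [6,7] "near" : N

[0,1] NP  lex  "today"
[1,2] (NP/N)/NP  lex  "found"
[2,3] NP  lex  "bone"
[1,3] NP/N  >  k=2
[3,4] N  lex  "on"
[1,4] NP  >  k=3
[4,5] ((PP\N)\NP)\NP  lex  "here"
[1,5] (PP\N)\NP  <  k=4
[0,5] PP\N  <  k=1
[5,6] (S\(PP\N))/N  lex  "river"
[6,7] N  lex  "near"
[5,7] S\(PP\N)  >  k=6
[0,7] S  <  k=5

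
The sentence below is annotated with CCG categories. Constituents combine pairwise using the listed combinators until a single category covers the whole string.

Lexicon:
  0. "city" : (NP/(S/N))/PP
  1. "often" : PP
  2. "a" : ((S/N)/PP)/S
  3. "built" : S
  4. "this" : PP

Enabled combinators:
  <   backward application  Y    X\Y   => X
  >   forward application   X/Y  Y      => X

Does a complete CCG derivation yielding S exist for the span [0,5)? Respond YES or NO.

NO

(NP/(S/N))/PP PP ((S/N)/PP)/S S PP
CKY chart[0,5] = {NP}; S ∉ chart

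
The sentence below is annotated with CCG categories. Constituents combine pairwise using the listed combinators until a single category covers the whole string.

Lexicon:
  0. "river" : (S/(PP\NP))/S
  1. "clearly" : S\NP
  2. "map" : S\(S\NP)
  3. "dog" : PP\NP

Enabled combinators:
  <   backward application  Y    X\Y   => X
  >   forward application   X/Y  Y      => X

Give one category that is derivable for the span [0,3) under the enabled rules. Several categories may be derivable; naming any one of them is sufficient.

S/(PP\NP)

[0,4] S   >
  [0,3] S/(PP\NP)   >
    [0,1] "river" : (S/(PP\NP))/S
    [1,3] S   <
      [1,2] "clearly" : S\NP
      [2,3] "map" : S\(S\NP)
  [3,4] "dog" : PP\NP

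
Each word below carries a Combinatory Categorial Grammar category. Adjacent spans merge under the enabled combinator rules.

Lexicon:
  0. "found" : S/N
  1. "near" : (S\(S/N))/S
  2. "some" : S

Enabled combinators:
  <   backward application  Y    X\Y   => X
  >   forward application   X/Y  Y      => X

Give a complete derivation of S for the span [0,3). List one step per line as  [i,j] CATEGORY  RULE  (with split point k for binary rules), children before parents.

[0,1] S/N  lex  "found"
[1,2] (S\(S/N))/S  lex  "near"
[2,3] S  lex  "some"
[1,3] S\(S/N)  >  k=2
[0,3] S  <  k=1

[0,3] S   <
  [0,1] "found" : S/N
  [1,3] S\(S/N)   >
    [1,2] "near" : (S\(S/N))/S
    [2,3] "some" : S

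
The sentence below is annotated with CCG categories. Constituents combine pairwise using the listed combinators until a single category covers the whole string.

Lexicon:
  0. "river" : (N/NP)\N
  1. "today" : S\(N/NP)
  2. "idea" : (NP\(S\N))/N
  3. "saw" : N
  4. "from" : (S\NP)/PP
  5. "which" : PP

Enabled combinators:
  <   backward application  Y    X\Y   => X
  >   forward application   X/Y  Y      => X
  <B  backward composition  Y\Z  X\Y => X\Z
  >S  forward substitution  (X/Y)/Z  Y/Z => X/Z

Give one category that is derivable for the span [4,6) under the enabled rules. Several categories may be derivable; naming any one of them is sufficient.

S\NP

[0,6] S   <
  [0,4] NP   <
    [0,2] S\N   <B
      [0,1] "river" : (N/NP)\N
      [1,2] "today" : S\(N/NP)
    [2,4] NP\(S\N)   >
      [2,3] "idea" : (NP\(S\N))/N
      [3,4] "saw" : N
  [4,6] S\NP   >
    [4,5] "from" : (S\NP)/PP
    [5,6] "which" : PP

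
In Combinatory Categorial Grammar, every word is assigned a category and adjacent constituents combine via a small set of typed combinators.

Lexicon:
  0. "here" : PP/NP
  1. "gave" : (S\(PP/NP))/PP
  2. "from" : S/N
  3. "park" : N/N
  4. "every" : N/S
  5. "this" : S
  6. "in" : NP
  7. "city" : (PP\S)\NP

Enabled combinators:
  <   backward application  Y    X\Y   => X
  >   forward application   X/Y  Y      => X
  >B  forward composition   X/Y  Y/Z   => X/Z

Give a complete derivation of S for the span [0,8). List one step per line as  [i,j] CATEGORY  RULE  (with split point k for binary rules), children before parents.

[0,8] S   <
  [0,1] "here" : PP/NP
  [1,8] S\(PP/NP)   >
    [1,2] "gave" : (S\(PP/NP))/PP
    [2,8] PP   <
      [2,6] S   >
        [2,4] S/N   >B
          [2,3] "from" : S/N
          [3,4] "park" : N/N
        [4,6] N   >
          [4,5] "every" : N/S
          [5,6] "this" : S
      [6,8] PP\S   <
        [6,7] "in" : NP
        [7,8] "city" : (PP\S)\NP

[0,1] PP/NP  lex  "here"
[1,2] (S\(PP/NP))/PP  lex  "gave"
[2,3] S/N  lex  "from"
[3,4] N/N  lex  "park"
[2,4] S/N  >B  k=3
[4,5] N/S  lex  "every"
[5,6] S  lex  "this"
[4,6] N  >  k=5
[2,6] S  >  k=4
[6,7] NP  lex  "in"
[7,8] (PP\S)\NP  lex  "city"
[6,8] PP\S  <  k=7
[2,8] PP  <  k=6
[1,8] S\(PP/NP)  >  k=2
[0,8] S  <  k=1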